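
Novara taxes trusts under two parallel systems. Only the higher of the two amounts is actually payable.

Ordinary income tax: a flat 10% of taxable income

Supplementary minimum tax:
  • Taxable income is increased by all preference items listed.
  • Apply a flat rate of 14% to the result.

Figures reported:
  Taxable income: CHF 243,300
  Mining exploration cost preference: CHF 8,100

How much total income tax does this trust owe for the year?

Supplementary minimum tax:
  Adjusted income: CHF 243,300 + CHF 8,100 = CHF 251,400
  CHF 251,400 × 14% = CHF 35,196

Ordinary income tax:
  CHF 243,300 × 10% = CHF 24,330

CHF 35,196 > CHF 24,330, so the supplementary minimum tax is the binding amount.

CHF 35,196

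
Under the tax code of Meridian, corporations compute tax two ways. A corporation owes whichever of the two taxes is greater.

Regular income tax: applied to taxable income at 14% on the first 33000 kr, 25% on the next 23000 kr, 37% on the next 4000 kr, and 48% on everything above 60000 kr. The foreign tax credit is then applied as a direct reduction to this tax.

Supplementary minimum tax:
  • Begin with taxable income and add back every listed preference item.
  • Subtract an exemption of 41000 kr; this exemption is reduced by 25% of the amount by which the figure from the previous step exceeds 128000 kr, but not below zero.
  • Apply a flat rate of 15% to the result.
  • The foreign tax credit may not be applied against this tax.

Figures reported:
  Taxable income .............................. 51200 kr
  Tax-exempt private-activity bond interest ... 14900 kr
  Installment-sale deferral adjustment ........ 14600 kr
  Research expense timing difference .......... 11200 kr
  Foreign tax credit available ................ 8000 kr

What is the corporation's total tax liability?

7635 kr

Supplementary minimum tax:
  Adjusted income: 51200 kr + 14900 kr + 14600 kr + 11200 kr = 91900 kr
  Exemption: 91900 kr ≤ 128000 kr, so full 41000 kr applies
  Base: 91900 kr − 41000 kr = 50900 kr
  50900 kr × 15% = 7635 kr

Regular income tax:
  33000 kr × 14% = 4620 kr
  18200 kr × 25% = 4550 kr
  → 9170 kr
  Less foreign tax credit 8000 kr → 1170 kr

7635 kr > 1170 kr, so the supplementary minimum tax is the binding amount.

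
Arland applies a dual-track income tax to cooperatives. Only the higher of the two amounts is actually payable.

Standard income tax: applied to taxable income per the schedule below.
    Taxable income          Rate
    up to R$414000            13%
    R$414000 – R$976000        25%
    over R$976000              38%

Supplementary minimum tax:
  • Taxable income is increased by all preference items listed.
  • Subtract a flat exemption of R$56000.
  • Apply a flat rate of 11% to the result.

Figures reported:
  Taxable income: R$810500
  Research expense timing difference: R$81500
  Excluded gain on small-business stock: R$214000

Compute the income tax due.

R$152945

Supplementary minimum tax:
  Adjusted income: R$810500 + R$81500 + R$214000 = R$1106000
  Less exemption R$56000 → base R$1050000
  R$1050000 × 11% = R$115500

Standard income tax:
  R$414000 × 13% = R$53820
  R$396500 × 25% = R$99125
  → R$152945

R$152945 > R$115500, so the standard income tax governs.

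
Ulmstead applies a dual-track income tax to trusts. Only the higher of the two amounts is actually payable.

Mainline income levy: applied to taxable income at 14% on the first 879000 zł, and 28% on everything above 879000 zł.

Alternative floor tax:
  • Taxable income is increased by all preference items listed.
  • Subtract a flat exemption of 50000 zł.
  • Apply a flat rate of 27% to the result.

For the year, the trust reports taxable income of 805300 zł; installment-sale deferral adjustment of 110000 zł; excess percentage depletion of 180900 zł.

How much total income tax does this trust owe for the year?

282474 zł

Mainline income levy:
  805300 zł × 14% = 112742 zł

Alternative floor tax:
  Adjusted income: 805300 zł + 110000 zł + 180900 zł = 1096200 zł
  Less exemption 50000 zł → base 1046200 zł
  1046200 zł × 27% = 282474 zł

282474 zł > 112742 zł, so the alternative floor tax is the binding amount.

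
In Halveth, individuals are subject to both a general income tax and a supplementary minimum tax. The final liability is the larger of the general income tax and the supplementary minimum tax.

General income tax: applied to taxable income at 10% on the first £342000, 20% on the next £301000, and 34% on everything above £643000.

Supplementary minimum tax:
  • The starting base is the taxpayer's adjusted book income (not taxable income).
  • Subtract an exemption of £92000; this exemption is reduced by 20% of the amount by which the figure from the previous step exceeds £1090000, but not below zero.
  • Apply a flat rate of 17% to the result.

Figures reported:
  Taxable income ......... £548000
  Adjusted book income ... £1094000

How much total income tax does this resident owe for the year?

General income tax:
  £342000 × 10% = £34200
  £206000 × 20% = £41200
  → £75400

Supplementary minimum tax:
  Base (adjusted book income): £1094000
  Exemption: £92000 − 20% × (£1094000 − £1090000) = £92000 − £800 = £91200
  Base: £1094000 − £91200 = £1002800
  £1002800 × 17% = £170476

£170476 > £75400, so the supplementary minimum tax is the binding amount.

£170476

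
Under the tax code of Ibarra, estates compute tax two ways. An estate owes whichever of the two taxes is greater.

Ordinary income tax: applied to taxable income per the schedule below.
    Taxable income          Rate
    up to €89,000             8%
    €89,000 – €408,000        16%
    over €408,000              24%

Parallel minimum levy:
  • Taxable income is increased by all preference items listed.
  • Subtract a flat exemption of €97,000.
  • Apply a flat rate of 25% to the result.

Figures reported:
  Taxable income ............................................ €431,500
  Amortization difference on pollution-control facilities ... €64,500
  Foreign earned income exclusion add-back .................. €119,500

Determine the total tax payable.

Parallel minimum levy:
  Adjusted income: €431,500 + €64,500 + €119,500 = €615,500
  Less exemption €97,000 → base €518,500
  €518,500 × 25% = €129,625

Ordinary income tax:
  €89,000 × 8% = €7,120
  €319,000 × 16% = €51,040
  €23,500 × 24% = €5,640
  → €63,800

€129,625 > €63,800, so the parallel minimum levy is the binding amount.

€129,625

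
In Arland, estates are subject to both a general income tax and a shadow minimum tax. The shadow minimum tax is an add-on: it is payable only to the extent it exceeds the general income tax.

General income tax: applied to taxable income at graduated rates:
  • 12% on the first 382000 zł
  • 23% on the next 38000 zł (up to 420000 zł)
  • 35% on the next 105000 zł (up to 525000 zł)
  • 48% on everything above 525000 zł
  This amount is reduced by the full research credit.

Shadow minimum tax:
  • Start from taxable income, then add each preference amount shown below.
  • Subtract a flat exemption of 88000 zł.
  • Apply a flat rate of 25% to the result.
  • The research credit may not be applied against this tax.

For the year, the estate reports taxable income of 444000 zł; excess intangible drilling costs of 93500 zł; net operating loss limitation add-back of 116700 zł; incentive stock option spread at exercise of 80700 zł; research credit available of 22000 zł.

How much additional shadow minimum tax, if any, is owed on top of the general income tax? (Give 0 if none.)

120745 zł

Shadow minimum tax:
  Adjusted income: 444000 zł + 93500 zł + 116700 zł + 80700 zł = 734900 zł
  Less exemption 88000 zł → base 646900 zł
  646900 zł × 25% = 161725 zł

General income tax:
  382000 zł × 12% = 45840 zł
  38000 zł × 23% = 8740 zł
  24000 zł × 35% = 8400 zł
  → 62980 zł
  Less research credit 22000 zł → 40980 zł

Excess of shadow minimum tax over general income tax: 161725 zł − 40980 zł = 120745 zł.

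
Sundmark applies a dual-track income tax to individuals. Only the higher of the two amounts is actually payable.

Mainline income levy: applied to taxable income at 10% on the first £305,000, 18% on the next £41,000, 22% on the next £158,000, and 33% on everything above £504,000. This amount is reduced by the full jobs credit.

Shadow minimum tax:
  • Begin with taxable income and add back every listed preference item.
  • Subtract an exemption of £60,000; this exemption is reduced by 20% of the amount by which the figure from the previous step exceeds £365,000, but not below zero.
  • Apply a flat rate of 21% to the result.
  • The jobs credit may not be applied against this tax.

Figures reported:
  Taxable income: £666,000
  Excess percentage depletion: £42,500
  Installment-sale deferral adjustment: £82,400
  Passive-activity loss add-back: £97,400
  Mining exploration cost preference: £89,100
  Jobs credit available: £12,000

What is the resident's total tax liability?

Mainline income levy:
  £305,000 × 10% = £30,500
  £41,000 × 18% = £7,380
  £158,000 × 22% = £34,760
  £162,000 × 33% = £53,460
  → £126,100
  Less jobs credit £12,000 → £114,100

Shadow minimum tax:
  Adjusted income: £666,000 + £42,500 + £82,400 + £97,400 + £89,100 = £977,400
  Exemption: 20% × (£977,400 − £365,000) = £122,480 ≥ £60,000, so the exemption is fully phased out
  Base: £977,400 − £0 = £977,400
  £977,400 × 21% = £205,254

£205,254 > £114,100, so the shadow minimum tax is the binding amount.

£205,254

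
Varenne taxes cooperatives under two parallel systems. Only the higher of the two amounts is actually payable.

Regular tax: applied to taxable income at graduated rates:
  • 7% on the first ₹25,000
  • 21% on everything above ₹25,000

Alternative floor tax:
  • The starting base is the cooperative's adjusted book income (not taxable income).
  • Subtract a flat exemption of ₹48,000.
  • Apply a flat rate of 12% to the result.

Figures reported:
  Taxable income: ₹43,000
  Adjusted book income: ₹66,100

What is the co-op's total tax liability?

Alternative floor tax:
  Base (adjusted book income): ₹66,100
  Less exemption ₹48,000 → base ₹18,100
  ₹18,100 × 12% = ₹2,172

Regular tax:
  ₹25,000 × 7% = ₹1,750
  ₹18,000 × 21% = ₹3,780
  → ₹5,530

₹5,530 > ₹2,172, so the regular tax governs.

₹5,530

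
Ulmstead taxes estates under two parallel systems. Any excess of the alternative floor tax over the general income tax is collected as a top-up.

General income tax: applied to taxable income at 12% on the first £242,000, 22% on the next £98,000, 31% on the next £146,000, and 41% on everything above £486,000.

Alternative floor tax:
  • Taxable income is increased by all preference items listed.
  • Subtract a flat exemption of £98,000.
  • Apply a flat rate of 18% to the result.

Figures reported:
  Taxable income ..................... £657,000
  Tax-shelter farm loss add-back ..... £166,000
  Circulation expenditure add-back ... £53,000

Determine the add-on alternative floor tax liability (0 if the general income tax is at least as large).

General income tax:
  £242,000 × 12% = £29,040
  £98,000 × 22% = £21,560
  £146,000 × 31% = £45,260
  £171,000 × 41% = £70,110
  → £165,970

Alternative floor tax:
  Adjusted income: £657,000 + £166,000 + £53,000 = £876,000
  Less exemption £98,000 → base £778,000
  £778,000 × 18% = £140,040

£140,040 ≤ £165,970, so no add-on is due.

£0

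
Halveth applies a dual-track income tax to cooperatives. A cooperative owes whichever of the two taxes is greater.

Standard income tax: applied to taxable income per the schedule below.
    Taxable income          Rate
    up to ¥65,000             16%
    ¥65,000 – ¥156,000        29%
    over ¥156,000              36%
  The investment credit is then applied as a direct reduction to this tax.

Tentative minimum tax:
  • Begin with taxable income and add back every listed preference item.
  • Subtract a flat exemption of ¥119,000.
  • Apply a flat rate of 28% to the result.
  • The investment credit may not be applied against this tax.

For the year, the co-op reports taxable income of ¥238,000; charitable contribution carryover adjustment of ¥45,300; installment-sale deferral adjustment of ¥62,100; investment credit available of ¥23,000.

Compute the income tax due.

Tentative minimum tax:
  Adjusted income: ¥238,000 + ¥45,300 + ¥62,100 = ¥345,400
  Less exemption ¥119,000 → base ¥226,400
  ¥226,400 × 28% = ¥63,392

Standard income tax:
  ¥65,000 × 16% = ¥10,400
  ¥91,000 × 29% = ¥26,390
  ¥82,000 × 36% = ¥29,520
  → ¥66,310
  Less investment credit ¥23,000 → ¥43,310

¥63,392 > ¥43,310, so the tentative minimum tax is the binding amount.

¥63,392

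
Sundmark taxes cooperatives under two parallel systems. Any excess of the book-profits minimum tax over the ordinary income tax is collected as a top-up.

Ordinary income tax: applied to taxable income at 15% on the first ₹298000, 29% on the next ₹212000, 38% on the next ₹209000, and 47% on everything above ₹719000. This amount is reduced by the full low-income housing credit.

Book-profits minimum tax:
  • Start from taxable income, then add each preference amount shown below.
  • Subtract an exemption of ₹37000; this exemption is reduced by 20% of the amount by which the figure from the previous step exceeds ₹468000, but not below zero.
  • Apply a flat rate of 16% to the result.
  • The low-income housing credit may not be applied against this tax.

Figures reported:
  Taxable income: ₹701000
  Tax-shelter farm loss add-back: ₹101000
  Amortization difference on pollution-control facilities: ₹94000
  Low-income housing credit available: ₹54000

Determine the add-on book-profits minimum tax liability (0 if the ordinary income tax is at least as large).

₹18600

Book-profits minimum tax:
  Adjusted income: ₹701000 + ₹101000 + ₹94000 = ₹896000
  Exemption: 20% × (₹896000 − ₹468000) = ₹85600 ≥ ₹37000, so the exemption is fully phased out
  Base: ₹896000 − ₹0 = ₹896000
  ₹896000 × 16% = ₹143360

Ordinary income tax:
  ₹298000 × 15% = ₹44700
  ₹212000 × 29% = ₹61480
  ₹191000 × 38% = ₹72580
  → ₹178760
  Less low-income housing credit ₹54000 → ₹124760

Excess of book-profits minimum tax over ordinary income tax: ₹143360 − ₹124760 = ₹18600.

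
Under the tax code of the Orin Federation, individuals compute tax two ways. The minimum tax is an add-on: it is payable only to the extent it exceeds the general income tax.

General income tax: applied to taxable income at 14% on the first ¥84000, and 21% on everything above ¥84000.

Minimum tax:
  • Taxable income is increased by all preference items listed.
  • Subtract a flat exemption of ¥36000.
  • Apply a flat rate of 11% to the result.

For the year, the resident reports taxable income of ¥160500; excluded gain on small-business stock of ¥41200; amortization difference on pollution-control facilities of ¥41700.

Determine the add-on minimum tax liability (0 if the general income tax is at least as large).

Minimum tax:
  Adjusted income: ¥160500 + ¥41200 + ¥41700 = ¥243400
  Less exemption ¥36000 → base ¥207400
  ¥207400 × 11% = ¥22814

General income tax:
  ¥84000 × 14% = ¥11760
  ¥76500 × 21% = ¥16065
  → ¥27825

¥22814 ≤ ¥27825, so no add-on is due.

¥0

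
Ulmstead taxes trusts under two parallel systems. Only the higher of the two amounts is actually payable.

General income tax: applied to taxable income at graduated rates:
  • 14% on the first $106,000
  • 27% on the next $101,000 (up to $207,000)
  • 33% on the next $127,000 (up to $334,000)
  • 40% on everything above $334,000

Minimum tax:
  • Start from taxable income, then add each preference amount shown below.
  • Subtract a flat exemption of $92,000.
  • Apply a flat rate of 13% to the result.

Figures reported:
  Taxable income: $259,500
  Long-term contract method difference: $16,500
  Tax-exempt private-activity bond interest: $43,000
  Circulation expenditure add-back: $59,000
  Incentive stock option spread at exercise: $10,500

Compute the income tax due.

$59,435

General income tax:
  $106,000 × 14% = $14,840
  $101,000 × 27% = $27,270
  $52,500 × 33% = $17,325
  → $59,435

Minimum tax:
  Adjusted income: $259,500 + $16,500 + $43,000 + $59,000 + $10,500 = $388,500
  Less exemption $92,000 → base $296,500
  $296,500 × 13% = $38,545

$59,435 > $38,545, so the general income tax governs.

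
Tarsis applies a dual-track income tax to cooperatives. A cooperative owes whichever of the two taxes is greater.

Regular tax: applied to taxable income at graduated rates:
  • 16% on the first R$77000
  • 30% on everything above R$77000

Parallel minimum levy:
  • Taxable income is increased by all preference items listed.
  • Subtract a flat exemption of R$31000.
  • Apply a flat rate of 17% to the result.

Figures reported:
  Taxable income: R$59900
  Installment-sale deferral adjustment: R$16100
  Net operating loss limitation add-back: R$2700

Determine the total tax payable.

R$9584

Parallel minimum levy:
  Adjusted income: R$59900 + R$16100 + R$2700 = R$78700
  Less exemption R$31000 → base R$47700
  R$47700 × 17% = R$8109

Regular tax:
  R$59900 × 16% = R$9584

R$9584 > R$8109, so the regular tax governs.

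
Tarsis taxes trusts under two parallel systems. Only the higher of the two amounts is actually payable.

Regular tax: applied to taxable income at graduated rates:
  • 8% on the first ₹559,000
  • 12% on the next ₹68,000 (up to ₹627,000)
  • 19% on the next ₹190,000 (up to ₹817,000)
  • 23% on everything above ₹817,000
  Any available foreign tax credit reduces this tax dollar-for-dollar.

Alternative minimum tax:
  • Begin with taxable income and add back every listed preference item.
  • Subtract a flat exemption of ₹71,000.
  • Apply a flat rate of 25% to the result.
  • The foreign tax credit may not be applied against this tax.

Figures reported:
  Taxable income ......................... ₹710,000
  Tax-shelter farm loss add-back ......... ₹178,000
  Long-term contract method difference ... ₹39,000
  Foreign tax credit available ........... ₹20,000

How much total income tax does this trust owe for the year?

Alternative minimum tax:
  Adjusted income: ₹710,000 + ₹178,000 + ₹39,000 = ₹927,000
  Less exemption ₹71,000 → base ₹856,000
  ₹856,000 × 25% = ₹214,000

Regular tax:
  ₹559,000 × 8% = ₹44,720
  ₹68,000 × 12% = ₹8,160
  ₹83,000 × 19% = ₹15,770
  → ₹68,650
  Less foreign tax credit ₹20,000 → ₹48,650

₹214,000 > ₹48,650, so the alternative minimum tax is the binding amount.

₹214,000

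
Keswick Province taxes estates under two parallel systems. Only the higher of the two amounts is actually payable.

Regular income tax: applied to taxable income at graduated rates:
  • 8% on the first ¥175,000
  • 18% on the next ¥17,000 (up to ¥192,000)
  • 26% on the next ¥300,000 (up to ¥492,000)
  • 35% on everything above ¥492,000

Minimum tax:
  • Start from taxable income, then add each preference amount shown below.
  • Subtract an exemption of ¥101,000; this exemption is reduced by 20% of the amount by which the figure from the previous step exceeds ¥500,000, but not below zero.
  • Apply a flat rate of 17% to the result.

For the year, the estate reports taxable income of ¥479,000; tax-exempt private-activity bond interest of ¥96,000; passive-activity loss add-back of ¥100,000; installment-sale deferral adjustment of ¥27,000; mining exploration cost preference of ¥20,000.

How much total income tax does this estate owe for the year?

Minimum tax:
  Adjusted income: ¥479,000 + ¥96,000 + ¥100,000 + ¥27,000 + ¥20,000 = ¥722,000
  Exemption: ¥101,000 − 20% × (¥722,000 − ¥500,000) = ¥101,000 − ¥44,400 = ¥56,600
  Base: ¥722,000 − ¥56,600 = ¥665,400
  ¥665,400 × 17% = ¥113,118

Regular income tax:
  ¥175,000 × 8% = ¥14,000
  ¥17,000 × 18% = ¥3,060
  ¥287,000 × 26% = ¥74,620
  → ¥91,680

¥113,118 > ¥91,680, so the minimum tax is the binding amount.

¥113,118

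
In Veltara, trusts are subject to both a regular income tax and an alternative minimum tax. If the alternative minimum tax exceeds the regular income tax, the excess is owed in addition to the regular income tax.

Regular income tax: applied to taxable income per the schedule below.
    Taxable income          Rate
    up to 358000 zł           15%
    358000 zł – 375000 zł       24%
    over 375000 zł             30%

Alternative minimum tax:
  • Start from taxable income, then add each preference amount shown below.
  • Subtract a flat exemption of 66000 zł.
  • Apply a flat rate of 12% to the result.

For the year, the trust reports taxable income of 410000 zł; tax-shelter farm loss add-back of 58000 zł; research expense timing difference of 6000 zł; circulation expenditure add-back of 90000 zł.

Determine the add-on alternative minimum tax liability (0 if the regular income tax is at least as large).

0 zł

Regular income tax:
  358000 zł × 15% = 53700 zł
  17000 zł × 24% = 4080 zł
  35000 zł × 30% = 10500 zł
  → 68280 zł

Alternative minimum tax:
  Adjusted income: 410000 zł + 58000 zł + 6000 zł + 90000 zł = 564000 zł
  Less exemption 66000 zł → base 498000 zł
  498000 zł × 12% = 59760 zł

59760 zł ≤ 68280 zł, so no add-on is due.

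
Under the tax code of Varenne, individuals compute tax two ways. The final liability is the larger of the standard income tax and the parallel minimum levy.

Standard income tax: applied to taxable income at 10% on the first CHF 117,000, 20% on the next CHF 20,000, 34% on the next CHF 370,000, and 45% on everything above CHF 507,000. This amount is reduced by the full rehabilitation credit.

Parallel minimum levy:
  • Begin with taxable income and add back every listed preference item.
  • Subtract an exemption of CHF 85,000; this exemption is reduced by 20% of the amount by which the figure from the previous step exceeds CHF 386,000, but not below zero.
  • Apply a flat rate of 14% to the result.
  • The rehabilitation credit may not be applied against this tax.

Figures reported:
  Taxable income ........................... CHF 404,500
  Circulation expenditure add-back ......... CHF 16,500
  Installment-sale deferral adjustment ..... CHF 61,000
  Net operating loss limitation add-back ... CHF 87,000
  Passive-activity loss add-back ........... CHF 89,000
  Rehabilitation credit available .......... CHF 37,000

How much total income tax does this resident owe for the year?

Parallel minimum levy:
  Adjusted income: CHF 404,500 + CHF 16,500 + CHF 61,000 + CHF 87,000 + CHF 89,000 = CHF 658,000
  Exemption: CHF 85,000 − 20% × (CHF 658,000 − CHF 386,000) = CHF 85,000 − CHF 54,400 = CHF 30,600
  Base: CHF 658,000 − CHF 30,600 = CHF 627,400
  CHF 627,400 × 14% = CHF 87,836

Standard income tax:
  CHF 117,000 × 10% = CHF 11,700
  CHF 20,000 × 20% = CHF 4,000
  CHF 267,500 × 34% = CHF 90,950
  → CHF 106,650
  Less rehabilitation credit CHF 37,000 → CHF 69,650

CHF 87,836 > CHF 69,650, so the parallel minimum levy is the binding amount.

CHF 87,836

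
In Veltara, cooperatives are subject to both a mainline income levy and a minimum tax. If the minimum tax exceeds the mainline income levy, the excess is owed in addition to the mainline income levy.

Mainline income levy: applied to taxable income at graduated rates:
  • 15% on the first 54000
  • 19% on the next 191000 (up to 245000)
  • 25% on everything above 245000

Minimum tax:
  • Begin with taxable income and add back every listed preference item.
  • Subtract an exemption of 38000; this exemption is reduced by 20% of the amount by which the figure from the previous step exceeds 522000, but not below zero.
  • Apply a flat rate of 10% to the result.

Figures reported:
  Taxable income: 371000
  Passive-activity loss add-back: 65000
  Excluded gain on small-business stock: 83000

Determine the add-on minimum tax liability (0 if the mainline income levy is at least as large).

0

Minimum tax:
  Adjusted income: 371000 + 65000 + 83000 = 519000
  Exemption: 519000 ≤ 522000, so full 38000 applies
  Base: 519000 − 38000 = 481000
  481000 × 10% = 48100

Mainline income levy:
  54000 × 15% = 8100
  191000 × 19% = 36290
  126000 × 25% = 31500
  → 75890

48100 ≤ 75890, so no add-on is due.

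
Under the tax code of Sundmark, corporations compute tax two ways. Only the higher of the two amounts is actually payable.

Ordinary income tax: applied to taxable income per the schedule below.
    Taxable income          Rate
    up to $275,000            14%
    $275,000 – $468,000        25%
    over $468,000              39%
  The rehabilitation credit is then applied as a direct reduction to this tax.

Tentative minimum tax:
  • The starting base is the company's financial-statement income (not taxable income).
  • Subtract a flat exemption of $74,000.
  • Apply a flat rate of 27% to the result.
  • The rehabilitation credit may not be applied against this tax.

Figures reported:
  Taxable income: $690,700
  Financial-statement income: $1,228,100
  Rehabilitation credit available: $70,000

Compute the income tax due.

$311,607

Ordinary income tax:
  $275,000 × 14% = $38,500
  $193,000 × 25% = $48,250
  $222,700 × 39% = $86,853
  → $173,603
  Less rehabilitation credit $70,000 → $103,603

Tentative minimum tax:
  Base (financial-statement income): $1,228,100
  Less exemption $74,000 → base $1,154,100
  $1,154,100 × 27% = $311,607

$311,607 > $103,603, so the tentative minimum tax is the binding amount.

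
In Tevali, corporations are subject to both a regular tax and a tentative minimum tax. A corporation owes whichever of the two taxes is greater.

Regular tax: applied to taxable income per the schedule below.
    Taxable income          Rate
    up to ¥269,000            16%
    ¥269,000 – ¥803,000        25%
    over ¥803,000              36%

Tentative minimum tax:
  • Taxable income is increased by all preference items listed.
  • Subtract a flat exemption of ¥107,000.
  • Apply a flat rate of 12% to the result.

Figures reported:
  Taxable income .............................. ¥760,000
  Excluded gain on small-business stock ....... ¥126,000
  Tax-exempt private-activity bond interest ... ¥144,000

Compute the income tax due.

Tentative minimum tax:
  Adjusted income: ¥760,000 + ¥126,000 + ¥144,000 = ¥1,030,000
  Less exemption ¥107,000 → base ¥923,000
  ¥923,000 × 12% = ¥110,760

Regular tax:
  ¥269,000 × 16% = ¥43,040
  ¥491,000 × 25% = ¥122,750
  → ¥165,790

¥165,790 > ¥110,760, so the regular tax governs.

¥165,790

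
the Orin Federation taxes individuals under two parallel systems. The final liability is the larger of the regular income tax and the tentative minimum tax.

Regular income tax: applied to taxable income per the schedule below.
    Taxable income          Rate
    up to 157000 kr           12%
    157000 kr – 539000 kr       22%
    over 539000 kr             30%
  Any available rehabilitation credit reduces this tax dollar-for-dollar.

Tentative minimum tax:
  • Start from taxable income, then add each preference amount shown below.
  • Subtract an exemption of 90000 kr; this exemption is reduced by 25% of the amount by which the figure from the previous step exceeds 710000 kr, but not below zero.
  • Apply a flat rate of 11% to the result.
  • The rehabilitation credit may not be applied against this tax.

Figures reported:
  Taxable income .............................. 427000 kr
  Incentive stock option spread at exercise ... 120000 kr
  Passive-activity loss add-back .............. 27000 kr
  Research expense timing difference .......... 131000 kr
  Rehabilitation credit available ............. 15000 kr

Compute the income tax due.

67650 kr

Regular income tax:
  157000 kr × 12% = 18840 kr
  270000 kr × 22% = 59400 kr
  → 78240 kr
  Less rehabilitation credit 15000 kr → 63240 kr

Tentative minimum tax:
  Adjusted income: 427000 kr + 120000 kr + 27000 kr + 131000 kr = 705000 kr
  Exemption: 705000 kr ≤ 710000 kr, so full 90000 kr applies
  Base: 705000 kr − 90000 kr = 615000 kr
  615000 kr × 11% = 67650 kr

67650 kr > 63240 kr, so the tentative minimum tax is the binding amount.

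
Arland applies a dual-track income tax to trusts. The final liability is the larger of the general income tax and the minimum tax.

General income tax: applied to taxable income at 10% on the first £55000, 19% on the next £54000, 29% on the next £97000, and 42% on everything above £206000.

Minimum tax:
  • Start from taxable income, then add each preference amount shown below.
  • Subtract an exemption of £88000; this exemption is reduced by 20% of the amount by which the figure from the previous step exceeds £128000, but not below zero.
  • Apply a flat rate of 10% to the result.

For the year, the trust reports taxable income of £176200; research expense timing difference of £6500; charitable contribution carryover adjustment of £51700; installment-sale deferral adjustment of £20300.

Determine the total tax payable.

General income tax:
  £55000 × 10% = £5500
  £54000 × 19% = £10260
  £67200 × 29% = £19488
  → £35248

Minimum tax:
  Adjusted income: £176200 + £6500 + £51700 + £20300 = £254700
  Exemption: £88000 − 20% × (£254700 − £128000) = £88000 − £25340 = £62660
  Base: £254700 − £62660 = £192040
  £192040 × 10% = £19204

£35248 > £19204, so the general income tax governs.

£35248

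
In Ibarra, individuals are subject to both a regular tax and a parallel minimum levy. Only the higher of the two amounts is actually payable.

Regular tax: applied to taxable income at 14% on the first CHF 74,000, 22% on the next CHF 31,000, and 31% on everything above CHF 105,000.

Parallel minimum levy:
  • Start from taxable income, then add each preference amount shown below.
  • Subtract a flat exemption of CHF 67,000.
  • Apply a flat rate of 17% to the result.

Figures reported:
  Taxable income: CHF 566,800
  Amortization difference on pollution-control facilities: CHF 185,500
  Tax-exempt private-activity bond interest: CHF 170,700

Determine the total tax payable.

Parallel minimum levy:
  Adjusted income: CHF 566,800 + CHF 185,500 + CHF 170,700 = CHF 923,000
  Less exemption CHF 67,000 → base CHF 856,000
  CHF 856,000 × 17% = CHF 145,520

Regular tax:
  CHF 74,000 × 14% = CHF 10,360
  CHF 31,000 × 22% = CHF 6,820
  CHF 461,800 × 31% = CHF 143,158
  → CHF 160,338

CHF 160,338 > CHF 145,520, so the regular tax governs.

CHF 160,338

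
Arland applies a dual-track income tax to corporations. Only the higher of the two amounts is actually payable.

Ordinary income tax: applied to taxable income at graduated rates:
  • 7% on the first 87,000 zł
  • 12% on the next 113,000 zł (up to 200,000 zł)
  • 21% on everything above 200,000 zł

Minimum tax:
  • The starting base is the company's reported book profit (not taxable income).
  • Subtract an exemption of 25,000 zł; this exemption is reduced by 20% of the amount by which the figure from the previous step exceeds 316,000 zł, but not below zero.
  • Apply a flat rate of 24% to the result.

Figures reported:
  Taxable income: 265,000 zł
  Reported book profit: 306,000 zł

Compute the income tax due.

Ordinary income tax:
  87,000 zł × 7% = 6,090 zł
  113,000 zł × 12% = 13,560 zł
  65,000 zł × 21% = 13,650 zł
  → 33,300 zł

Minimum tax:
  Base (reported book profit): 306,000 zł
  Exemption: 306,000 zł ≤ 316,000 zł, so full 25,000 zł applies
  Base: 306,000 zł − 25,000 zł = 281,000 zł
  281,000 zł × 24% = 67,440 zł

67,440 zł > 33,300 zł, so the minimum tax is the binding amount.

67,440 zł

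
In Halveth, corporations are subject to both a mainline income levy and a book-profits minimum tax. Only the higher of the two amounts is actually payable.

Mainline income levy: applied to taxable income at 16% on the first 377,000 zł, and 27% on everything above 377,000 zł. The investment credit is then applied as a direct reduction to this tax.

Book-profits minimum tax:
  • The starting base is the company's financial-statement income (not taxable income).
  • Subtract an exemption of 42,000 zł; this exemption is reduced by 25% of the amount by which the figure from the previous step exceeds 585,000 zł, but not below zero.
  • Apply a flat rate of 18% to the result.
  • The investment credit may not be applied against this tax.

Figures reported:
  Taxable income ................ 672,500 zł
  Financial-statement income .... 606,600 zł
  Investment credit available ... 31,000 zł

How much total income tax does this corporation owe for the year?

Book-profits minimum tax:
  Base (financial-statement income): 606,600 zł
  Exemption: 42,000 zł − 25% × (606,600 zł − 585,000 zł) = 42,000 zł − 5,400 zł = 36,600 zł
  Base: 606,600 zł − 36,600 zł = 570,000 zł
  570,000 zł × 18% = 102,600 zł

Mainline income levy:
  377,000 zł × 16% = 60,320 zł
  295,500 zł × 27% = 79,785 zł
  → 140,105 zł
  Less investment credit 31,000 zł → 109,105 zł

109,105 zł > 102,600 zł, so the mainline income levy governs.

109,105 zł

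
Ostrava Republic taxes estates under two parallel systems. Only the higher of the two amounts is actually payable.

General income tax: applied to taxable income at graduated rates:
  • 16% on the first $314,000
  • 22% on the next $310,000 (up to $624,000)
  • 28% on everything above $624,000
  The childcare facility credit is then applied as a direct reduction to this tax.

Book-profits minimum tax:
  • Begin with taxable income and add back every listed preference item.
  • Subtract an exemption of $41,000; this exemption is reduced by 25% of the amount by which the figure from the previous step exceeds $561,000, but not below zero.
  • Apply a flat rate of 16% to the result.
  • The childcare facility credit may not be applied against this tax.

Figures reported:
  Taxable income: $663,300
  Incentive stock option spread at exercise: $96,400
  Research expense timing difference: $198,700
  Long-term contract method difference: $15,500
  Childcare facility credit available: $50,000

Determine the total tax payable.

$155,824

Book-profits minimum tax:
  Adjusted income: $663,300 + $96,400 + $198,700 + $15,500 = $973,900
  Exemption: 25% × ($973,900 − $561,000) = $103,225 ≥ $41,000, so the exemption is fully phased out
  Base: $973,900 − $0 = $973,900
  $973,900 × 16% = $155,824

General income tax:
  $314,000 × 16% = $50,240
  $310,000 × 22% = $68,200
  $39,300 × 28% = $11,004
  → $129,444
  Less childcare facility credit $50,000 → $79,444

$155,824 > $79,444, so the book-profits minimum tax is the binding amount.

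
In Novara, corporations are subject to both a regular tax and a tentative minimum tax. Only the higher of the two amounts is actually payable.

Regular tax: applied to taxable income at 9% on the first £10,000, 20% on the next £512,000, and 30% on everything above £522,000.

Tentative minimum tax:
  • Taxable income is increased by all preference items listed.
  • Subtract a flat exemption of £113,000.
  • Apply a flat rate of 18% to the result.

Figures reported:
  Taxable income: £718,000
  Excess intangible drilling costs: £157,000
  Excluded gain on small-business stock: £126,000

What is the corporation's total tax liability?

£162,100

Tentative minimum tax:
  Adjusted income: £718,000 + £157,000 + £126,000 = £1,001,000
  Less exemption £113,000 → base £888,000
  £888,000 × 18% = £159,840

Regular tax:
  £10,000 × 9% = £900
  £512,000 × 20% = £102,400
  £196,000 × 30% = £58,800
  → £162,100

£162,100 > £159,840, so the regular tax governs.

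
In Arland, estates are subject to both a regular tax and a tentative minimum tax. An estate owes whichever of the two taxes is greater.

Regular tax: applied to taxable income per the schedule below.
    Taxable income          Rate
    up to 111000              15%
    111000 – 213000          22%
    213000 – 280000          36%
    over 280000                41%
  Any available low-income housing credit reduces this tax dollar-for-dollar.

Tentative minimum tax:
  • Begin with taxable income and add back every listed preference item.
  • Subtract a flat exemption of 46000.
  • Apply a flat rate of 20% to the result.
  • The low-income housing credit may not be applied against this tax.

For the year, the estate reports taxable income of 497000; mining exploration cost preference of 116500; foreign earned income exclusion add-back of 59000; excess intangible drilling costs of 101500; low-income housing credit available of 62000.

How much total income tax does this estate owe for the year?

Tentative minimum tax:
  Adjusted income: 497000 + 116500 + 59000 + 101500 = 774000
  Less exemption 46000 → base 728000
  728000 × 20% = 145600

Regular tax:
  111000 × 15% = 16650
  102000 × 22% = 22440
  67000 × 36% = 24120
  217000 × 41% = 88970
  → 152180
  Less low-income housing credit 62000 → 90180

145600 > 90180, so the tentative minimum tax is the binding amount.

145600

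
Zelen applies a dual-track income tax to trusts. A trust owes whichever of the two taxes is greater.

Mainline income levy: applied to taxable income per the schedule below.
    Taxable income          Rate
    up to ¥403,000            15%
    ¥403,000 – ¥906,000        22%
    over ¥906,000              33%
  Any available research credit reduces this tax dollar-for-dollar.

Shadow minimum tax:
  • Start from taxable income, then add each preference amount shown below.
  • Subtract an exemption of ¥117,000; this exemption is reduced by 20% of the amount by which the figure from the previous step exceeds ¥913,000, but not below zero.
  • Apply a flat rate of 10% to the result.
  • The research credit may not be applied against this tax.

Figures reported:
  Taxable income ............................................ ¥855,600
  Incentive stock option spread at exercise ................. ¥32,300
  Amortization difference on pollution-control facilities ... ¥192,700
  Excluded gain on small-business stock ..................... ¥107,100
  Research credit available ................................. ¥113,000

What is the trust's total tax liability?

¥112,564

Mainline income levy:
  ¥403,000 × 15% = ¥60,450
  ¥452,600 × 22% = ¥99,572
  → ¥160,022
  Less research credit ¥113,000 → ¥47,022

Shadow minimum tax:
  Adjusted income: ¥855,600 + ¥32,300 + ¥192,700 + ¥107,100 = ¥1,187,700
  Exemption: ¥117,000 − 20% × (¥1,187,700 − ¥913,000) = ¥117,000 − ¥54,940 = ¥62,060
  Base: ¥1,187,700 − ¥62,060 = ¥1,125,640
  ¥1,125,640 × 10% = ¥112,564

¥112,564 > ¥47,022, so the shadow minimum tax is the binding amount.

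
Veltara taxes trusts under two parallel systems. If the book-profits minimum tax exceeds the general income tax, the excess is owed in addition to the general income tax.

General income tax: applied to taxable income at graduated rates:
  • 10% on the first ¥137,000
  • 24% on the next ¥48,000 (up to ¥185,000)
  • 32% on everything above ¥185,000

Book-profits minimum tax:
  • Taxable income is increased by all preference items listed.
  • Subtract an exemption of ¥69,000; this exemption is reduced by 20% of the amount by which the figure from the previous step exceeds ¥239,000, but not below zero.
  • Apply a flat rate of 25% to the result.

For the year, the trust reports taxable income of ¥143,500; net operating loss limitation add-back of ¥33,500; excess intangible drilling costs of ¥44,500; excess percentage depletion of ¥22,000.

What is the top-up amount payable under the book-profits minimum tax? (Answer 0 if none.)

General income tax:
  ¥137,000 × 10% = ¥13,700
  ¥6,500 × 24% = ¥1,560
  → ¥15,260

Book-profits minimum tax:
  Adjusted income: ¥143,500 + ¥33,500 + ¥44,500 + ¥22,000 = ¥243,500
  Exemption: ¥69,000 − 20% × (¥243,500 − ¥239,000) = ¥69,000 − ¥900 = ¥68,100
  Base: ¥243,500 − ¥68,100 = ¥175,400
  ¥175,400 × 25% = ¥43,850

Excess of book-profits minimum tax over general income tax: ¥43,850 − ¥15,260 = ¥28,590.

¥28,590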